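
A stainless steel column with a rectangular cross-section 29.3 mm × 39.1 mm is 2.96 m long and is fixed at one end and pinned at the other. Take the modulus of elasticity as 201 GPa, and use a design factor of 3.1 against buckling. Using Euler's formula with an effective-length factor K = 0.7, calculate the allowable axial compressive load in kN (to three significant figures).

Buckling occurs about the weak axis: I_min = h·b³/12 = 39.1×29.3³/12 = 81960 mm⁴ (b = 29.3 mm is the smaller dimension).
Effective length L_e = KL = 0.7×2.96 m = 2072 mm.
Euler critical load P_cr = π²EI/L_e² = π²×201000×81960/2072² = 37870 N.
P_allow = P_cr/n = 37870/3.1 = 12220 N.

P_allow = 12.2 kN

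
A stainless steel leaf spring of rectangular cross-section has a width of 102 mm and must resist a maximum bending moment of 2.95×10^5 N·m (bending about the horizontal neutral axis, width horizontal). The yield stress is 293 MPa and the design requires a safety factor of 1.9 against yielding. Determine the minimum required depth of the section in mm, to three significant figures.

h = 335 mm

σ_allow = 293/1.9 = 154.2 MPa.
For a rectangular section σ = 6M/(bh²), so h² = 6M/(b σ_allow) = 6×2.9500×10^8/(102×154.2) = 112500 mm².
h = 335.5 mm.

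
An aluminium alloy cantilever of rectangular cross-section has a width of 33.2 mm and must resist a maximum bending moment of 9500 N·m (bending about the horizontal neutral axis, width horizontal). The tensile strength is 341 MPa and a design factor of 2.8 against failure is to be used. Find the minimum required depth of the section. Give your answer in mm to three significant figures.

h = 119 mm

σ_allow = 341/2.8 = 121.8 MPa.
For a rectangular section σ = 6M/(bh²), so h² = 6M/(b σ_allow) = 6×9500000/(33.2×121.8) = 14100 mm².
h = 118.7 mm.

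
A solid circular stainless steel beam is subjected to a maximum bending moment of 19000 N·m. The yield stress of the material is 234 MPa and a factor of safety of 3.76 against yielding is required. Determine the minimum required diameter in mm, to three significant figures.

σ_allow = 234/3.76 = 62.23 MPa.
For a solid circular section σ = 32M/(πd³), so d³ = 32M/(π σ_allow) = 32×1.9000×10^7/(π×62.23) = 3.110×10^6 mm³.
d = 146.0 mm.

d = 146 mm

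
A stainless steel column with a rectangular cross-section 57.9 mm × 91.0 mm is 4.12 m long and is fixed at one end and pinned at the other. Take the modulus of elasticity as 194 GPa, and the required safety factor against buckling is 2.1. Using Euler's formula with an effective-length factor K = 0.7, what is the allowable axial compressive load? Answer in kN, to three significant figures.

P_allow = 161 kN

Buckling occurs about the weak axis: I_min = h·b³/12 = 91.0×57.9³/12 = 1.472×10^6 mm⁴ (b = 57.9 mm is the smaller dimension).
Effective length L_e = KL = 0.7×4.12 m = 2884 mm.
Euler critical load P_cr = π²EI/L_e² = π²×194000×1.472×10^6/2884² = 338800 N.
P_allow = P_cr/n = 338800/2.1 = 161400 N.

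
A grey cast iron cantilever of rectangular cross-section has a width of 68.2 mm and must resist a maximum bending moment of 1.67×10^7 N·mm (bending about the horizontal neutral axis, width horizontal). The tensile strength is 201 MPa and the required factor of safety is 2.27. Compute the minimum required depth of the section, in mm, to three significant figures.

σ_allow = 201/2.27 = 88.55 MPa.
For a rectangular section σ = 6M/(bh²), so h² = 6M/(b σ_allow) = 6×1.6700×10^7/(68.2×88.55) = 16590 mm².
h = 128.8 mm.

h = 129 mm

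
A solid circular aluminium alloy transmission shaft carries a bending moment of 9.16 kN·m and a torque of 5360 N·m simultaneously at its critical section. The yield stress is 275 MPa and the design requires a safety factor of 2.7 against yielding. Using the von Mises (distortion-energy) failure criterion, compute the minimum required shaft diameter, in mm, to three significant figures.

σ_allow = σ_y/n = 275/2.7 = 101.9 MPa.
For a solid shaft σ_b = 32M/(πd³) and τ = 16T/(πd³), so the von Mises stress is σ' = (16/πd³)·√(4M²+3T²).
√(4M²+3T²) = √(4×(9.160×10^6)² + 3×(5.360×10^6)²) = 2.054×10^7 N·mm.
d³ = 16×2.054×10^7/(π×101.9) = 1.027×10^6 mm³.
d = 100.9 mm.

d = 101 mm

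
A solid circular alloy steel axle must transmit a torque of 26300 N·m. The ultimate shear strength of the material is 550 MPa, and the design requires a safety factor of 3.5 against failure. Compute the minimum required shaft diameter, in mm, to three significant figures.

Allowable shear stress τ_allow = 550/3.5 = 157.1 MPa.
For a solid shaft τ = 16T/(πd³), so d³ = 16T/(π τ_allow) = 16×2.6300×10^7/(π×157.1) = 852400 mm³.
d = (852400)^(1/3) = 94.82 mm.

d = 94.8 mm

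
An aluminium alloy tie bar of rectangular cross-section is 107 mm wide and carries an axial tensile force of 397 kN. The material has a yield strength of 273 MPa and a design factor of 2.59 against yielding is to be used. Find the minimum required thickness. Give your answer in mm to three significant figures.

t = 35.2 mm

σ_allow = 273/2.59 = 105.4 MPa.
Required area A = F/σ_allow = 397000/105.4 = 3766 mm².
t = A/w = 3766/107 = 35.20 mm.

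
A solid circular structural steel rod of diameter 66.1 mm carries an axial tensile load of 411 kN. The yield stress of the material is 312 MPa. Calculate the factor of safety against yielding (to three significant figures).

n = 2.60

A = πd²/4 = 3432 mm².
σ = F/A = 411000/3432 = 119.8 MPa.
n = 312/119.8 = 2.605.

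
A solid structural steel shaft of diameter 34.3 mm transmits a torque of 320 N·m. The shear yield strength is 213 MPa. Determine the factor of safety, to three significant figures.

n = 5.27

τ = 16T/(πd³) = 16×320000/(π×34.3³) = 40.39 MPa.
n = τ_limit/τ = 213/40.39 = 5.274.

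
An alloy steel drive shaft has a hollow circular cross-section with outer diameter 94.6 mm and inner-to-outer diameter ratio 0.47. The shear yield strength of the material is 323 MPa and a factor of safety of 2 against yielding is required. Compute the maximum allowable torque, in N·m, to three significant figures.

τ_allow = 323/2 = 161.5 MPa.
For a hollow shaft T_allow = τ_allow·πd_o³(1−k⁴)/16 with 1−k⁴ = 0.9512, so πd_o³(1−k⁴)/16 = 158100 mm³.
T_allow = 161.5×158100 = 2.554×10^7 N·mm = 25540 N·m.

T_allow = 25500 N·m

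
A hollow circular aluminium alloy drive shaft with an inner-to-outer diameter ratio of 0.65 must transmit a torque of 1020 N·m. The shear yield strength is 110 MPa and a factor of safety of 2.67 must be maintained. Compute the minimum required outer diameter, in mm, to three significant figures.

d_o = 53.5 mm

τ_allow = 110/2.67 = 41.20 MPa.
For a hollow shaft τ = 16T/[πd_o³(1−k⁴)] with k = 0.65, so 1−k⁴ = 0.8215.
d_o³ = 16T/[π τ_allow (1−k⁴)] = 16×1020000/(π×41.20×0.8215) = 153500 mm³.
d_o = 53.54 mm.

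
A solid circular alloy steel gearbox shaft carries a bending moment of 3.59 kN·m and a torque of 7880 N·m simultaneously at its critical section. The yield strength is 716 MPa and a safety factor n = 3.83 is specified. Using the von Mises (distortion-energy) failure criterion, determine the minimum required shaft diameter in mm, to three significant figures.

d = 74.9 mm

σ_allow = σ_y/n = 716/3.83 = 186.9 MPa.
For a solid shaft σ_b = 32M/(πd³) and τ = 16T/(πd³), so the von Mises stress is σ' = (16/πd³)·√(4M²+3T²).
√(4M²+3T²) = √(4×(3.590×10^6)² + 3×(7.880×10^6)²) = 1.542×10^7 N·mm.
d³ = 16×1.542×10^7/(π×186.9) = 420100 mm³.
d = 74.90 mm.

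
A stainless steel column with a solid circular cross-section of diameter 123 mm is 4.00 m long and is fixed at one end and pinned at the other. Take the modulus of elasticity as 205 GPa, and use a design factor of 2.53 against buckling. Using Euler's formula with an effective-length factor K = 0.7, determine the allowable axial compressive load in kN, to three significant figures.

I = πd⁴/64 = π×123⁴/64 = 1.124×10^7 mm⁴.
Effective length L_e = KL = 0.7×4.00 m = 2800 mm.
Euler critical load P_cr = π²EI/L_e² = π²×205000×1.124×10^7/2800² = 2.900×10^6 N.
P_allow = P_cr/n = 2.900×10^6/2.53 = 1.146×10^6 N.

P_allow = 1150 kN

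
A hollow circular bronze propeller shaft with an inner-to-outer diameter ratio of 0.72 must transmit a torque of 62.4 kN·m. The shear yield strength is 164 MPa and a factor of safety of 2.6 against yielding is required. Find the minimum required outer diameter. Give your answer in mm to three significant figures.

d_o = 190 mm

τ_allow = 164/2.6 = 63.08 MPa.
For a hollow shaft τ = 16T/[πd_o³(1−k⁴)] with k = 0.72, so 1−k⁴ = 0.7313.
d_o³ = 16T/[π τ_allow (1−k⁴)] = 16×6.2400×10^7/(π×63.08×0.7313) = 6.890×10^6 mm³.
d_o = 190.3 mm.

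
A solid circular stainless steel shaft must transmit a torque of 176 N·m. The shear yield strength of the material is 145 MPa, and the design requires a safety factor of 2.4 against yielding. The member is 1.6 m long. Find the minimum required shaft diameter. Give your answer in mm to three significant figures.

d = 24.6 mm

Allowable shear stress τ_allow = 145/2.4 = 60.42 MPa.
For a solid shaft τ = 16T/(πd³), so d³ = 16T/(π τ_allow) = 16×176000/(π×60.42) = 14840 mm³.
d = (14840)^(1/3) = 24.57 mm.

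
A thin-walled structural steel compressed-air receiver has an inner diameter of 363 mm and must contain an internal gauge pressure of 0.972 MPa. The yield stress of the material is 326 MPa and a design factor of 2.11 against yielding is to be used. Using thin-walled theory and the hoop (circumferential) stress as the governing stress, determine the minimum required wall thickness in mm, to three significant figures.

σ_allow = 326/2.11 = 154.5 MPa.
Hoop stress σ_h = pD/(2t), so t = pD/(2σ_allow) = 0.972×363/(2×154.5) = 1.142 mm.

t = 1.14 mm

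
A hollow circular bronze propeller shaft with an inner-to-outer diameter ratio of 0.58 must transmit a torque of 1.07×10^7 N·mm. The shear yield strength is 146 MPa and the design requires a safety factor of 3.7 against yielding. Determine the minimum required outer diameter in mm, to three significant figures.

d_o = 116 mm

τ_allow = 146/3.7 = 39.46 MPa.
For a hollow shaft τ = 16T/[πd_o³(1−k⁴)] with k = 0.58, so 1−k⁴ = 0.8868.
d_o³ = 16T/[π τ_allow (1−k⁴)] = 16×1.0700×10^7/(π×39.46×0.8868) = 1.557×10^6 mm³.
d_o = 115.9 mm.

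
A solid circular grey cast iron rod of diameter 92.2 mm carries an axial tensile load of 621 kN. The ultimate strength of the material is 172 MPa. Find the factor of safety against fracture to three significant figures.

A = πd²/4 = 6677 mm².
σ = F/A = 621000/6677 = 93.01 MPa.
n = 172/93.01 = 1.849.

n = 1.85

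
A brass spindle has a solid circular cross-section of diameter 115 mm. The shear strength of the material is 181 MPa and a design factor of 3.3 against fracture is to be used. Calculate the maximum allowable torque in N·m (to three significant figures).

τ_allow = 181/3.3 = 54.85 MPa.
For a solid shaft T_allow = τ_allow·πd³/16; πd³/16 = π×115³/16 = 298600 mm³.
T_allow = 54.85×298600 = 1.638×10^7 N·mm = 16380 N·m.

T_allow = 16400 N·m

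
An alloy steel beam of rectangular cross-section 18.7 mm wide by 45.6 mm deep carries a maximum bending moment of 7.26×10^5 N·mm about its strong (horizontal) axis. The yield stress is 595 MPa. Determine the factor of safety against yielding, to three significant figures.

n = 5.31

Section modulus S = bh²/6 = 18.7×45.6²/6 = 6481 mm³.
σ = M/S = 726000/6481 = 112.0 MPa.
n = 595/112.0 = 5.311.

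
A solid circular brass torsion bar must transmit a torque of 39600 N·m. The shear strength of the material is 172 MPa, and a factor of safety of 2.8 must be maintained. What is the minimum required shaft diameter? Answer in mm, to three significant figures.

d = 149 mm

Allowable shear stress τ_allow = 172/2.8 = 61.43 MPa.
For a solid shaft τ = 16T/(πd³), so d³ = 16T/(π τ_allow) = 16×3.9600×10^7/(π×61.43) = 3.283×10^6 mm³.
d = (3.283×10^6)^(1/3) = 148.6 mm.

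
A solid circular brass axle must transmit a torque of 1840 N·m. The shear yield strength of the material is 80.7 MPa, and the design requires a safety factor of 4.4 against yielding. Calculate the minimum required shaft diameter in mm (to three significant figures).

Allowable shear stress τ_allow = 80.7/4.4 = 18.34 MPa.
For a solid shaft τ = 16T/(πd³), so d³ = 16T/(π τ_allow) = 16×1840000/(π×18.34) = 510900 mm³.
d = (510900)^(1/3) = 79.94 mm.

d = 79.9 mm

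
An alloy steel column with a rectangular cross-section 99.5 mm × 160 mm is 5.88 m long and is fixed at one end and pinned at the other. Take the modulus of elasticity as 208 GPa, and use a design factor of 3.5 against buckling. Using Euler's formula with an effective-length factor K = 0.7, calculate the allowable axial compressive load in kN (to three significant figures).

P_allow = 455 kN

Buckling occurs about the weak axis: I_min = h·b³/12 = 160×99.5³/12 = 1.313×10^7 mm⁴ (b = 99.5 mm is the smaller dimension).
Effective length L_e = KL = 0.7×5.88 m = 4116 mm.
Euler critical load P_cr = π²EI/L_e² = π²×208000×1.313×10^7/4116² = 1.592×10^6 N.
P_allow = P_cr/n = 1.592×10^6/3.5 = 454700 N.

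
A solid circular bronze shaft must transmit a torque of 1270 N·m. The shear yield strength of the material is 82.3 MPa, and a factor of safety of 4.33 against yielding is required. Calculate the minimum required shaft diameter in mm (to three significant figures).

d = 69.8 mm

Allowable shear stress τ_allow = 82.3/4.33 = 19.01 MPa.
For a solid shaft τ = 16T/(πd³), so d³ = 16T/(π τ_allow) = 16×1270000/(π×19.01) = 340300 mm³.
d = (340300)^(1/3) = 69.82 mm.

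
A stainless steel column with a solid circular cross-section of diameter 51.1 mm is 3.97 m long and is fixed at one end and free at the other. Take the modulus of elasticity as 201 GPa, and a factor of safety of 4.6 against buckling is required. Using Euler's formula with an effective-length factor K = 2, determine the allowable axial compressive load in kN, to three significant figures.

P_allow = 2.29 kN

I = πd⁴/64 = π×51.1⁴/64 = 334700 mm⁴.
Effective length L_e = KL = 2×3.97 m = 7940 mm.
Euler critical load P_cr = π²EI/L_e² = π²×201000×334700/7940² = 10530 N.
P_allow = P_cr/n = 10530/4.6 = 2290 N.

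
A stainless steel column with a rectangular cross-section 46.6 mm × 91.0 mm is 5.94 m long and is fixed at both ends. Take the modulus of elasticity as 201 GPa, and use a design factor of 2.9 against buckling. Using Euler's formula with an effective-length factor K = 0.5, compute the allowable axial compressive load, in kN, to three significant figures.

Buckling occurs about the weak axis: I_min = h·b³/12 = 91.0×46.6³/12 = 767400 mm⁴ (b = 46.6 mm is the smaller dimension).
Effective length L_e = KL = 0.5×5.94 m = 2970 mm.
Euler critical load P_cr = π²EI/L_e² = π²×201000×767400/2970² = 172600 N.
P_allow = P_cr/n = 172600/2.9 = 59510 N.

P_allow = 59.5 kN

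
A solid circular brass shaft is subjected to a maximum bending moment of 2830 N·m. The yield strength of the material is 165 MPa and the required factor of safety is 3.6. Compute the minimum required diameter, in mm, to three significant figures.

σ_allow = 165/3.6 = 45.83 MPa.
For a solid circular section σ = 32M/(πd³), so d³ = 32M/(π σ_allow) = 32×2830000/(π×45.83) = 628900 mm³.
d = 85.68 mm.

d = 85.7 mm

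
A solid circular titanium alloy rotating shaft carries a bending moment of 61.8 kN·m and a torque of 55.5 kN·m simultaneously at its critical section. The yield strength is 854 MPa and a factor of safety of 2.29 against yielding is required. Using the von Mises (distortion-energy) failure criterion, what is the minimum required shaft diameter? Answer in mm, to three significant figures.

σ_allow = σ_y/n = 854/2.29 = 372.9 MPa.
For a solid shaft σ_b = 32M/(πd³) and τ = 16T/(πd³), so the von Mises stress is σ' = (16/πd³)·√(4M²+3T²).
√(4M²+3T²) = √(4×(6.180×10^7)² + 3×(5.550×10^7)²) = 1.566×10^8 N·mm.
d³ = 16×1.566×10^8/(π×372.9) = 2.138×10^6 mm³.
d = 128.8 mm.

d = 129 mm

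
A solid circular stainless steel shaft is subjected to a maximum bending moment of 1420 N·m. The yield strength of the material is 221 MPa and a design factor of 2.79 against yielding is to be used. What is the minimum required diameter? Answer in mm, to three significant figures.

d = 56.7 mm

σ_allow = 221/2.79 = 79.21 MPa.
For a solid circular section σ = 32M/(πd³), so d³ = 32M/(π σ_allow) = 32×1420000/(π×79.21) = 182600 mm³.
d = 56.73 mm.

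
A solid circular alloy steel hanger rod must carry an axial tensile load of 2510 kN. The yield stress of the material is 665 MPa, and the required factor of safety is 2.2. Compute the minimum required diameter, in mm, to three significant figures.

Allowable stress σ_allow = 665/2.2 = 302.3 MPa.
Required area A = F/σ_allow = 2510000/302.3 = 8304 mm².
A = πd²/4 → d = √(4A/π) = 102.8 mm.

d = 103 mm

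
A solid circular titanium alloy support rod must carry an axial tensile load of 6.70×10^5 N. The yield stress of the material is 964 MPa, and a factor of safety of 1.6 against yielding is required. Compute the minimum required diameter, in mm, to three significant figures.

d = 37.6 mm

Allowable stress σ_allow = 964/1.6 = 602.5 MPa.
Required area A = F/σ_allow = 670000/602.5 = 1112 mm².
A = πd²/4 → d = √(4A/π) = 37.63 mm.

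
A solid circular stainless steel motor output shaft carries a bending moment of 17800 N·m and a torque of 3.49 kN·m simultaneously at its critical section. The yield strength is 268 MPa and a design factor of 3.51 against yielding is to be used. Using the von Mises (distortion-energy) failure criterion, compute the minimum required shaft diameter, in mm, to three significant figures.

σ_allow = σ_y/n = 268/3.51 = 76.35 MPa.
For a solid shaft σ_b = 32M/(πd³) and τ = 16T/(πd³), so the von Mises stress is σ' = (16/πd³)·√(4M²+3T²).
√(4M²+3T²) = √(4×(1.780×10^7)² + 3×(3.490×10^6)²) = 3.611×10^7 N·mm.
d³ = 16×3.611×10^7/(π×76.35) = 2.409×10^6 mm³.
d = 134.0 mm.

d = 134 mm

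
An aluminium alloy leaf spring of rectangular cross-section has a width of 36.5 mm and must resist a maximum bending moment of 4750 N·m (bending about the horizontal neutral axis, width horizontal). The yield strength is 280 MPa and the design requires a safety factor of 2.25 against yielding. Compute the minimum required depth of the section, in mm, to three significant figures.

h = 79.2 mm

σ_allow = 280/2.25 = 124.4 MPa.
For a rectangular section σ = 6M/(bh²), so h² = 6M/(b σ_allow) = 6×4750000/(36.5×124.4) = 6274 mm².
h = 79.21 mm.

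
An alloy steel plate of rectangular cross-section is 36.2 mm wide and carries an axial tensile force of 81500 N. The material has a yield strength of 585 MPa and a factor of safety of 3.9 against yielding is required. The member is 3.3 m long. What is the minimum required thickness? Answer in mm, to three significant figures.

σ_allow = 585/3.9 = 150.0 MPa.
Required area A = F/σ_allow = 81500/150.0 = 543.3 mm².
t = A/w = 543.3/36.2 = 15.01 mm.

t = 15.0 mm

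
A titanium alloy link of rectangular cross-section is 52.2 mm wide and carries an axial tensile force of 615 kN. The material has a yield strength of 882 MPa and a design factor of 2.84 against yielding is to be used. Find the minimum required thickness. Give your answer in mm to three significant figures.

t = 37.9 mm

σ_allow = 882/2.84 = 310.6 MPa.
Required area A = F/σ_allow = 615000/310.6 = 1980 mm².
t = A/w = 1980/52.2 = 37.94 mm.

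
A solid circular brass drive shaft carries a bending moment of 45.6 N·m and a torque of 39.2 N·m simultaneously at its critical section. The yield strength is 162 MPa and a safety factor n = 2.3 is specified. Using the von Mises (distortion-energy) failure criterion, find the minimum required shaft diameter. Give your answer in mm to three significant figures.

d = 20.2 mm

σ_allow = σ_y/n = 162/2.3 = 70.43 MPa.
For a solid shaft σ_b = 32M/(πd³) and τ = 16T/(πd³), so the von Mises stress is σ' = (16/πd³)·√(4M²+3T²).
√(4M²+3T²) = √(4×(45600)² + 3×(39200)²) = 113700 N·mm.
d³ = 16×113700/(π×70.43) = 8221 mm³.
d = 20.18 mm.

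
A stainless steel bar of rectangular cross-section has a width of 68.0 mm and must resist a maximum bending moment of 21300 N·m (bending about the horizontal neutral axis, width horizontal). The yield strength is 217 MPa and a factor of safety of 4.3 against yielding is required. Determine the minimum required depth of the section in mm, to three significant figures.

h = 193 mm

σ_allow = 217/4.3 = 50.47 MPa.
For a rectangular section σ = 6M/(bh²), so h² = 6M/(b σ_allow) = 6×2.1300×10^7/(68.0×50.47) = 37240 mm².
h = 193.0 mm.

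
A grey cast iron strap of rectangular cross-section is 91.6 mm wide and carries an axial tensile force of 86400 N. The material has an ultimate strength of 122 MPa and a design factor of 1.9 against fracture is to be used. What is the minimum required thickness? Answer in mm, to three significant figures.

σ_allow = 122/1.9 = 64.21 MPa.
Required area A = F/σ_allow = 86400/64.21 = 1346 mm².
t = A/w = 1346/91.6 = 14.69 mm.

t = 14.7 mm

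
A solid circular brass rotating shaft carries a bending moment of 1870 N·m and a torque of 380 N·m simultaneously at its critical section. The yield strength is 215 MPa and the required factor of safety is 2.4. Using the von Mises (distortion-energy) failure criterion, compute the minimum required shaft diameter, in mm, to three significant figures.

σ_allow = σ_y/n = 215/2.4 = 89.58 MPa.
For a solid shaft σ_b = 32M/(πd³) and τ = 16T/(πd³), so the von Mises stress is σ' = (16/πd³)·√(4M²+3T²).
√(4M²+3T²) = √(4×(1.870×10^6)² + 3×(380000)²) = 3.797×10^6 N·mm.
d³ = 16×3.797×10^6/(π×89.58) = 215900 mm³.
d = 59.99 mm.

d = 60.0 mm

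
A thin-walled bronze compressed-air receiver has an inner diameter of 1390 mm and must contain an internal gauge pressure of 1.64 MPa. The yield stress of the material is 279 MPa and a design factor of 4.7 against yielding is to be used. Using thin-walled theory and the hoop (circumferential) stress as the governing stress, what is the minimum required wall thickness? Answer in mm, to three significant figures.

σ_allow = 279/4.7 = 59.36 MPa.
Hoop stress σ_h = pD/(2t), so t = pD/(2σ_allow) = 1.64×1390/(2×59.36) = 19.20 mm.

t = 19.2 mm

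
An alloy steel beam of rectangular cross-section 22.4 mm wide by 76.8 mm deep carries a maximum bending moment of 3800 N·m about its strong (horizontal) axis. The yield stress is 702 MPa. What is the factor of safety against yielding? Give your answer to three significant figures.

n = 4.07

Section modulus S = bh²/6 = 22.4×76.8²/6 = 22020 mm³.
σ = M/S = 3800000/22020 = 172.6 MPa.
n = 702/172.6 = 4.068.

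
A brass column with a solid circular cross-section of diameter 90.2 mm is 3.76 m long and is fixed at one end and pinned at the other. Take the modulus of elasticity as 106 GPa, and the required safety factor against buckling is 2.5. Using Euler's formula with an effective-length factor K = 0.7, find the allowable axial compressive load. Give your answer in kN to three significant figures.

I = πd⁴/64 = π×90.2⁴/64 = 3.249×10^6 mm⁴.
Effective length L_e = KL = 0.7×3.76 m = 2632 mm.
Euler critical load P_cr = π²EI/L_e² = π²×106000×3.249×10^6/2632² = 490700 N.
P_allow = P_cr/n = 490700/2.5 = 196300 N.

P_allow = 196 kN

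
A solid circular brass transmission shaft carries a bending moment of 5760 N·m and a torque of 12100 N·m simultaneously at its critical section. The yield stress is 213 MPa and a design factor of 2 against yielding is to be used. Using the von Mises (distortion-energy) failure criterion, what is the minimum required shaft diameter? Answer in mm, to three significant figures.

d = 105 mm

σ_allow = σ_y/n = 213/2 = 106.5 MPa.
For a solid shaft σ_b = 32M/(πd³) and τ = 16T/(πd³), so the von Mises stress is σ' = (16/πd³)·√(4M²+3T²).
√(4M²+3T²) = √(4×(5.760×10^6)² + 3×(1.210×10^7)²) = 2.392×10^7 N·mm.
d³ = 16×2.392×10^7/(π×106.5) = 1.144×10^6 mm³.
d = 104.6 mm.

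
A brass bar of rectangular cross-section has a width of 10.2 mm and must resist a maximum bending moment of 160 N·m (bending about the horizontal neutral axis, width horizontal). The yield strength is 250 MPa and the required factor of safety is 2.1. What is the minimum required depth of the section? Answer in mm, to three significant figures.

σ_allow = 250/2.1 = 119.0 MPa.
For a rectangular section σ = 6M/(bh²), so h² = 6M/(b σ_allow) = 6×160000/(10.2×119.0) = 790.6 mm².
h = 28.12 mm.

h = 28.1 mm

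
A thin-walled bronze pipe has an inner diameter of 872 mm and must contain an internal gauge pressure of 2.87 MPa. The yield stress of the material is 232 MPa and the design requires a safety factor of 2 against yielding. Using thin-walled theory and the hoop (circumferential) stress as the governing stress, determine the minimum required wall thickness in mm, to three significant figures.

σ_allow = 232/2 = 116.0 MPa.
Hoop stress σ_h = pD/(2t), so t = pD/(2σ_allow) = 2.87×872/(2×116.0) = 10.79 mm.

t = 10.8 mm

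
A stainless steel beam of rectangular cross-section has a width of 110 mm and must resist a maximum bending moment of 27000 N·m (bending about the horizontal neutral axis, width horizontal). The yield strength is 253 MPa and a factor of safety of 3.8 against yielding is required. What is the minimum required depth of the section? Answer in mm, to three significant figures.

σ_allow = 253/3.8 = 66.58 MPa.
For a rectangular section σ = 6M/(bh²), so h² = 6M/(b σ_allow) = 6×2.7000×10^7/(110×66.58) = 22120 mm².
h = 148.7 mm.

h = 149 mm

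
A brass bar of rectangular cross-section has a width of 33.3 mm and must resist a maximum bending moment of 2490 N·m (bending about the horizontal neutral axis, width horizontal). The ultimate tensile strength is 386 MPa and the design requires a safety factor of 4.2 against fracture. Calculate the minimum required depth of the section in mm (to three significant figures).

σ_allow = 386/4.2 = 91.90 MPa.
For a rectangular section σ = 6M/(bh²), so h² = 6M/(b σ_allow) = 6×2490000/(33.3×91.90) = 4882 mm².
h = 69.87 mm.

h = 69.9 mm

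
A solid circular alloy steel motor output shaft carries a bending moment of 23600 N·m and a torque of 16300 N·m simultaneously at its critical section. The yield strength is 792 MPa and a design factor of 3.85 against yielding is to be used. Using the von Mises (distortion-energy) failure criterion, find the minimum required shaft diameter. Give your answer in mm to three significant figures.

d = 111 mm

σ_allow = σ_y/n = 792/3.85 = 205.7 MPa.
For a solid shaft σ_b = 32M/(πd³) and τ = 16T/(πd³), so the von Mises stress is σ' = (16/πd³)·√(4M²+3T²).
√(4M²+3T²) = √(4×(2.360×10^7)² + 3×(1.630×10^7)²) = 5.500×10^7 N·mm.
d³ = 16×5.500×10^7/(π×205.7) = 1.362×10^6 mm³.
d = 110.8 mm.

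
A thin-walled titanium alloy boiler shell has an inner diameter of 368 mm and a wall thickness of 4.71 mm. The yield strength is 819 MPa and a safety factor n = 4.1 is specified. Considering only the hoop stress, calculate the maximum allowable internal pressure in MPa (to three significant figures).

σ_allow = 819/4.1 = 199.8 MPa.
σ_h = pD/(2t) → p_allow = 2σ_allow t/D = 2×199.8×4.71/368 = 5.113 MPa.

p_allow = 5.11 MPa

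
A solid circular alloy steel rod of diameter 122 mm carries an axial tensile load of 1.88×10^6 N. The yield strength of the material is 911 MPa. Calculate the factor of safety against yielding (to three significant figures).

A = πd²/4 = 11690 mm².
σ = F/A = 1880000/11690 = 160.8 MPa.
n = 911/160.8 = 5.665.

n = 5.66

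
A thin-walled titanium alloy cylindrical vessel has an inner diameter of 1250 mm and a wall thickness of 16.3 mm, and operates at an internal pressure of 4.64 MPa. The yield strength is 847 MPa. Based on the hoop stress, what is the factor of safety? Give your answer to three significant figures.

n = 4.76

σ_h = pD/(2t) = 4.64×1250/(2×16.3) = 177.9 MPa.
n = 847/177.9 = 4.761.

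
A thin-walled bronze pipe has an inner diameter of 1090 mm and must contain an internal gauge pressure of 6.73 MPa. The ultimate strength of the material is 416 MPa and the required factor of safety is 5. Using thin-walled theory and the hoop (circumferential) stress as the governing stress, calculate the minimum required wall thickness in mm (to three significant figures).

σ_allow = 416/5 = 83.20 MPa.
Hoop stress σ_h = pD/(2t), so t = pD/(2σ_allow) = 6.73×1090/(2×83.20) = 44.08 mm.

t = 44.1 mm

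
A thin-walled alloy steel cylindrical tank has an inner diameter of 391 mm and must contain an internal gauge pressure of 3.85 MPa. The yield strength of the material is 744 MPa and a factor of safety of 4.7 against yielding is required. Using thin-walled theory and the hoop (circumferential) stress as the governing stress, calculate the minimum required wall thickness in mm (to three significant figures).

σ_allow = 744/4.7 = 158.3 MPa.
Hoop stress σ_h = pD/(2t), so t = pD/(2σ_allow) = 3.85×391/(2×158.3) = 4.755 mm.

t = 4.75 mm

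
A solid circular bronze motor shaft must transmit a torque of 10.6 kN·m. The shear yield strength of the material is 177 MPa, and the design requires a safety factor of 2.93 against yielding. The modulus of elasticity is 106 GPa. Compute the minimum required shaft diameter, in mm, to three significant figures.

Allowable shear stress τ_allow = 177/2.93 = 60.41 MPa.
For a solid shaft τ = 16T/(πd³), so d³ = 16T/(π τ_allow) = 16×1.0600×10^7/(π×60.41) = 893700 mm³.
d = (893700)^(1/3) = 96.32 mm.

d = 96.3 mm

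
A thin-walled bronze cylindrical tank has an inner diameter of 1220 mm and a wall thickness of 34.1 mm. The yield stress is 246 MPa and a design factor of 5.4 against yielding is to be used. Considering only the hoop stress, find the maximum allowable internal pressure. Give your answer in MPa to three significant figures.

p_allow = 2.55 MPa

σ_allow = 246/5.4 = 45.56 MPa.
σ_h = pD/(2t) → p_allow = 2σ_allow t/D = 2×45.56×34.1/1220 = 2.547 MPa.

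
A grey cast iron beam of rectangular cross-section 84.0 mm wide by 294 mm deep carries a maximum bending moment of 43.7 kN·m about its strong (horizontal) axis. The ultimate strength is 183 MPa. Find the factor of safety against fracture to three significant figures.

n = 5.07

Section modulus S = bh²/6 = 84.0×294²/6 = 1.210×10^6 mm³.
σ = M/S = 4.3700×10^7/1.210×10^6 = 36.11 MPa.
n = 183/36.11 = 5.067.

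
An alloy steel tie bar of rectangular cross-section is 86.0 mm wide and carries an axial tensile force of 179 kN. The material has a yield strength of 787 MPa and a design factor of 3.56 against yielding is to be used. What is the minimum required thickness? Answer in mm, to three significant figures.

t = 9.42 mm

σ_allow = 787/3.56 = 221.1 MPa.
Required area A = F/σ_allow = 179000/221.1 = 809.7 mm².
t = A/w = 809.7/86.0 = 9.415 mm.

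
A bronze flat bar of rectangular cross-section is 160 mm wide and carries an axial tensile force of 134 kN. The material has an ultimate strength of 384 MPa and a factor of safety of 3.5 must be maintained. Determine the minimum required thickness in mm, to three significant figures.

σ_allow = 384/3.5 = 109.7 MPa.
Required area A = F/σ_allow = 134000/109.7 = 1221 mm².
t = A/w = 1221/160 = 7.633 mm.

t = 7.63 mm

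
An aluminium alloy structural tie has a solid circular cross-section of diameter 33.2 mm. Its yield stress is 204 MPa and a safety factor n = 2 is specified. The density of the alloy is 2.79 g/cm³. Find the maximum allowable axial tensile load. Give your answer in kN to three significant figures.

σ_allow = 204/2 = 102.0 MPa.
A = πd²/4 = π×33.2²/4 = 865.7 mm².
F_allow = σ_allow × A = 102.0×865.7 = 88300 N.

F_allow = 88.3 kN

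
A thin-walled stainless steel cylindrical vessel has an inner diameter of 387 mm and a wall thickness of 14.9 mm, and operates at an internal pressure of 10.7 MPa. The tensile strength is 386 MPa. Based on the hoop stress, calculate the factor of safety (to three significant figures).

n = 2.78

σ_h = pD/(2t) = 10.7×387/(2×14.9) = 139.0 MPa.
n = 386/139.0 = 2.778.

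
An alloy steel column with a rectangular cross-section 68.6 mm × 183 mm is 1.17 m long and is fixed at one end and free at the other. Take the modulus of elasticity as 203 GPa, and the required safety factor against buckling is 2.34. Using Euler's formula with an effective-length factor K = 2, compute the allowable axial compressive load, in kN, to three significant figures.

Buckling occurs about the weak axis: I_min = h·b³/12 = 183×68.6³/12 = 4.923×10^6 mm⁴ (b = 68.6 mm is the smaller dimension).
Effective length L_e = KL = 2×1.17 m = 2340 mm.
Euler critical load P_cr = π²EI/L_e² = π²×203000×4.923×10^6/2340² = 1.801×10^6 N.
P_allow = P_cr/n = 1.801×10^6/2.34 = 769800 N.

P_allow = 770 kN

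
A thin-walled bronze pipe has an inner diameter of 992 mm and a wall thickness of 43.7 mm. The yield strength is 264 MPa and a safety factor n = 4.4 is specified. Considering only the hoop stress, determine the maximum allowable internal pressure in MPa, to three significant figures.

σ_allow = 264/4.4 = 60.00 MPa.
σ_h = pD/(2t) → p_allow = 2σ_allow t/D = 2×60.00×43.7/992 = 5.286 MPa.

p_allow = 5.29 MPa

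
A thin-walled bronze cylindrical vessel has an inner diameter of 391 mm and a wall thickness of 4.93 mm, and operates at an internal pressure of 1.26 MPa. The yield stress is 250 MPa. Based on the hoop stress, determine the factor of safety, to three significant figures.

n = 5.00

σ_h = pD/(2t) = 1.26×391/(2×4.93) = 49.97 MPa.
n = 250/49.97 = 5.003.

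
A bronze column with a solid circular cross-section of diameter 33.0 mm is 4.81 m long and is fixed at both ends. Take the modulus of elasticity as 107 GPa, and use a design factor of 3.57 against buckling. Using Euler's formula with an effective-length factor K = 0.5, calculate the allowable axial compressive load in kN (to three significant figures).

P_allow = 2.98 kN

I = πd⁴/64 = π×33.0⁴/64 = 58210 mm⁴.
Effective length L_e = KL = 0.5×4.81 m = 2405 mm.
Euler critical load P_cr = π²EI/L_e² = π²×107000×58210/2405² = 10630 N.
P_allow = P_cr/n = 10630/3.57 = 2977 N.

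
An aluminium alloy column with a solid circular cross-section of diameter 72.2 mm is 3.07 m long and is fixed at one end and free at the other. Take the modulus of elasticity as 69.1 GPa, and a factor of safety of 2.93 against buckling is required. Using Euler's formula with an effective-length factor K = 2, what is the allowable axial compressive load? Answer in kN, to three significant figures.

I = πd⁴/64 = π×72.2⁴/64 = 1.334×10^6 mm⁴.
Effective length L_e = KL = 2×3.07 m = 6140 mm.
Euler critical load P_cr = π²EI/L_e² = π²×69100×1.334×10^6/6140² = 24130 N.
P_allow = P_cr/n = 24130/2.93 = 8236 N.

P_allow = 8.24 kN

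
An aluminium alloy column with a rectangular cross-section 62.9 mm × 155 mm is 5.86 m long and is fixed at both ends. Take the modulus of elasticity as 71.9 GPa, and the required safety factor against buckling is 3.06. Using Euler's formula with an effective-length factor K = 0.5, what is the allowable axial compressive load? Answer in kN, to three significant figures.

Buckling occurs about the weak axis: I_min = h·b³/12 = 155×62.9³/12 = 3.214×10^6 mm⁴ (b = 62.9 mm is the smaller dimension).
Effective length L_e = KL = 0.5×5.86 m = 2930 mm.
Euler critical load P_cr = π²EI/L_e² = π²×71900×3.214×10^6/2930² = 265700 N.
P_allow = P_cr/n = 265700/3.06 = 86830 N.

P_allow = 86.8 kN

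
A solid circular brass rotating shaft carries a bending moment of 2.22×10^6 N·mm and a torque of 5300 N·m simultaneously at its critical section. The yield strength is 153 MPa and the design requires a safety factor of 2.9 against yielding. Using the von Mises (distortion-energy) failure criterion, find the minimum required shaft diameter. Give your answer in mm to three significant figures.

d = 99.5 mm

σ_allow = σ_y/n = 153/2.9 = 52.76 MPa.
For a solid shaft σ_b = 32M/(πd³) and τ = 16T/(πd³), so the von Mises stress is σ' = (16/πd³)·√(4M²+3T²).
√(4M²+3T²) = √(4×(2.220×10^6)² + 3×(5.300×10^6)²) = 1.020×10^7 N·mm.
d³ = 16×1.020×10^7/(π×52.76) = 984400 mm³.
d = 99.48 mm.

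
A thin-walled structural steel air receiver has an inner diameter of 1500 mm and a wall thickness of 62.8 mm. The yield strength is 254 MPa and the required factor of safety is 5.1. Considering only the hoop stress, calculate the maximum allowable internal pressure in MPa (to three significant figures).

σ_allow = 254/5.1 = 49.80 MPa.
σ_h = pD/(2t) → p_allow = 2σ_allow t/D = 2×49.80×62.8/1500 = 4.170 MPa.

p_allow = 4.17 MPa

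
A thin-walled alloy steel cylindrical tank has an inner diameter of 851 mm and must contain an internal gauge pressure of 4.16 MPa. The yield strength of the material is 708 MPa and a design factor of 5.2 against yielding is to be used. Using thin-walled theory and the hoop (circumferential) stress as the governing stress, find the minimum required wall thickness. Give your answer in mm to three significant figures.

σ_allow = 708/5.2 = 136.2 MPa.
Hoop stress σ_h = pD/(2t), so t = pD/(2σ_allow) = 4.16×851/(2×136.2) = 13.00 mm.

t = 13.0 mm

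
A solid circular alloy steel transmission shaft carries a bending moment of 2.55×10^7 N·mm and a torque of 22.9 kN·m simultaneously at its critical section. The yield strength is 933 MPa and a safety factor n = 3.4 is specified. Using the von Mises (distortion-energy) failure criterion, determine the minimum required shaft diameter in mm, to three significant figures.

σ_allow = σ_y/n = 933/3.4 = 274.4 MPa.
For a solid shaft σ_b = 32M/(πd³) and τ = 16T/(πd³), so the von Mises stress is σ' = (16/πd³)·√(4M²+3T²).
√(4M²+3T²) = √(4×(2.550×10^7)² + 3×(2.290×10^7)²) = 6.461×10^7 N·mm.
d³ = 16×6.461×10^7/(π×274.4) = 1.199×10^6 mm³.
d = 106.2 mm.

d = 106 mm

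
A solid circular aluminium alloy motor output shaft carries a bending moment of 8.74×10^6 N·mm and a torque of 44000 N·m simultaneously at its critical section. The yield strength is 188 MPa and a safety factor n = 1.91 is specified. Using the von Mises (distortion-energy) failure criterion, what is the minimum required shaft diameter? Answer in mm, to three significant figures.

d = 159 mm

σ_allow = σ_y/n = 188/1.91 = 98.43 MPa.
For a solid shaft σ_b = 32M/(πd³) and τ = 16T/(πd³), so the von Mises stress is σ' = (16/πd³)·√(4M²+3T²).
√(4M²+3T²) = √(4×(8.740×10^6)² + 3×(4.400×10^7)²) = 7.819×10^7 N·mm.
d³ = 16×7.819×10^7/(π×98.43) = 4.046×10^6 mm³.
d = 159.3 mm.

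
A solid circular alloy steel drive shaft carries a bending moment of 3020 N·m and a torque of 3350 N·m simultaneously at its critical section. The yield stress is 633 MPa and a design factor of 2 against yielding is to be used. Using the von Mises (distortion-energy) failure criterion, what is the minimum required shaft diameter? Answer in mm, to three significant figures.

d = 51.3 mm

σ_allow = σ_y/n = 633/2 = 316.5 MPa.
For a solid shaft σ_b = 32M/(πd³) and τ = 16T/(πd³), so the von Mises stress is σ' = (16/πd³)·√(4M²+3T²).
√(4M²+3T²) = √(4×(3.020×10^6)² + 3×(3.350×10^6)²) = 8.376×10^6 N·mm.
d³ = 16×8.376×10^6/(π×316.5) = 134800 mm³.
d = 51.27 mm.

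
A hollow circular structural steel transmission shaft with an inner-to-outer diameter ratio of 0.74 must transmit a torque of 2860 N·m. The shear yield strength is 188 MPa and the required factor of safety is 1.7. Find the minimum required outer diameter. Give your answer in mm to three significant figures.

d_o = 57.3 mm

τ_allow = 188/1.7 = 110.6 MPa.
For a hollow shaft τ = 16T/[πd_o³(1−k⁴)] with k = 0.74, so 1−k⁴ = 0.7001.
d_o³ = 16T/[π τ_allow (1−k⁴)] = 16×2860000/(π×110.6×0.7001) = 188100 mm³.
d_o = 57.30 mm.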